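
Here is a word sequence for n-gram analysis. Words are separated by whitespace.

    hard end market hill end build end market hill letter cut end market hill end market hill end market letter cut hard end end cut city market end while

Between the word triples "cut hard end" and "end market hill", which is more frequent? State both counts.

"end market hill" (4 vs 1)

"cut hard end": 1 occurrence
"end market hill": 4 occurrences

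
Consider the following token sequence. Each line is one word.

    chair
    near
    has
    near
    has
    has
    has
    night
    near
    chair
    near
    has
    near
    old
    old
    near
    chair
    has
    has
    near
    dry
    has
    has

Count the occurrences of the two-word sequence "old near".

Scanning the 22 overlapping bigram windows for "old near":
  position 15–16: old near

1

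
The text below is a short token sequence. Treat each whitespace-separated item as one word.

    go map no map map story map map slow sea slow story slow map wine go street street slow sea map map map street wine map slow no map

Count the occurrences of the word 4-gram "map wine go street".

Scanning the 26 overlapping 4-gram windows for "map wine go street":
  position 14–17: map wine go street

1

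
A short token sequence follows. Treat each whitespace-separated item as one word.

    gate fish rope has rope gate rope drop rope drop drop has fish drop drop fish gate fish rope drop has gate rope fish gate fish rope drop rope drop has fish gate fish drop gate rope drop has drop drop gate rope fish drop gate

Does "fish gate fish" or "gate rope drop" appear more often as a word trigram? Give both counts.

"fish gate fish" (3 vs 2)

"fish gate fish": 3 occurrences
"gate rope drop": 2 occurrences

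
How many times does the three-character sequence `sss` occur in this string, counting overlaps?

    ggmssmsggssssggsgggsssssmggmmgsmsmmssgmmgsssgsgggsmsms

Sliding a length-3 window over the 54 characters (52 positions):
  position 10–12: sss
  position 11–13: sss
  position 20–22: sss
  position 21–23: sss
  position 22–24: sss
  position 42–44: sss

6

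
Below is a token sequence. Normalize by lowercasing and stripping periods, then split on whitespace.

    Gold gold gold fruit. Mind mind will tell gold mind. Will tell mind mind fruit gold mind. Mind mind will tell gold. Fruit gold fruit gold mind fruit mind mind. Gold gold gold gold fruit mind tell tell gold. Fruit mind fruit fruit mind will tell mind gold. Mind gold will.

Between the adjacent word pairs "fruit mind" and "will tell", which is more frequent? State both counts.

"fruit mind": 5 occurrences
"will tell": 4 occurrences

"fruit mind" (5 vs 4)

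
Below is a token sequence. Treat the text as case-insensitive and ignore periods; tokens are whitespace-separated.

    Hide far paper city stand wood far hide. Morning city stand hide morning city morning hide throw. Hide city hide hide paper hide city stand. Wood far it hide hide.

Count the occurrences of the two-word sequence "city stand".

Scanning the 29 overlapping bigram windows for "city stand":
  position 4–5: city stand
  position 10–11: city stand
  position 24–25: city stand

3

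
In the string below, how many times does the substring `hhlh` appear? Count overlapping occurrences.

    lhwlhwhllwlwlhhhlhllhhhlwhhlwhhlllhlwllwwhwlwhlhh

Sliding a length-4 window over the 49 characters (46 positions):
  position 15–18: hhlh

1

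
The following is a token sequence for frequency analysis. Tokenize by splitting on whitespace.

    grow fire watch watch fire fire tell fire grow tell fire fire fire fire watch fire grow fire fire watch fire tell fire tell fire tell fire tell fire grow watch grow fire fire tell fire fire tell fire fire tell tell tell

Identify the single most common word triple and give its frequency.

Trigram frequencies (highest first):
  fire tell fire: 7
  fire fire tell: 4
  tell fire fire: 3
  tell fire tell: 3
  tell fire grow: 2
  fire fire fire: 2
  … (17 more, each ≤ 2)

"fire tell fire", 7 times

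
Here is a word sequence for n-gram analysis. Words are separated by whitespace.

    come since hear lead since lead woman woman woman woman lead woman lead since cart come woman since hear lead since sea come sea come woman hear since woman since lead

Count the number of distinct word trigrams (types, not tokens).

26

31 tokens → 29 trigram windows in total.
Repeated trigrams (each contributes count−1 duplicates):
  hear lead since: 2
  since hear lead: 2
  woman woman woman: 2
3 duplicate windows → 29 − 3 = 26 distinct.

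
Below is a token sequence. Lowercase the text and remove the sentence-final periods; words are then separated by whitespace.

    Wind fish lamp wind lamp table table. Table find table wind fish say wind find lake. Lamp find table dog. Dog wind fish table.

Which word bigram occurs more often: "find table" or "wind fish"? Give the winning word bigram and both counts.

"wind fish" (3 vs 2)

"find table": 2 occurrences
"wind fish": 3 occurrences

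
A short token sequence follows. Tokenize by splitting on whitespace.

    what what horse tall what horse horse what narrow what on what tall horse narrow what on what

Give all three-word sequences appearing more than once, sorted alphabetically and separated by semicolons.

Trigram counts meeting the condition (more than once):
  narrow what on: 2
  what on what: 2

narrow what on; what on what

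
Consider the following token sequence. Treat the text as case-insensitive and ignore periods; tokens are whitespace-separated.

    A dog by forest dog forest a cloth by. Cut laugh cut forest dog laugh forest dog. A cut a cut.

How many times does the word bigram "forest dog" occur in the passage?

3

Scanning the 20 overlapping bigram windows for "forest dog":
  position 4–5: forest dog
  position 13–14: forest dog
  position 16–17: forest dog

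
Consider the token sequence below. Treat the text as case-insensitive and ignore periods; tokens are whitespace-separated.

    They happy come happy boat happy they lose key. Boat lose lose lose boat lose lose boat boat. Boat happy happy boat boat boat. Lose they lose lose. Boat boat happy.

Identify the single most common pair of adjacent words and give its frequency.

Bigram frequencies (highest first):
  boat boat: 5
  lose lose: 4
  boat happy: 3
  boat lose: 3
  lose boat: 3
  happy boat: 2
  … (9 more, each ≤ 2)

"boat boat", 5 times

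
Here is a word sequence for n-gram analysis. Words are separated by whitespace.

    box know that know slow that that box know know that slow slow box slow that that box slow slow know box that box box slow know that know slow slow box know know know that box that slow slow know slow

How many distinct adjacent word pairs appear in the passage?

42 tokens → 41 bigram windows in total.
Repeated bigrams (each contributes count−1 duplicates):
  know that: 4
  slow slow: 4
  that box: 4
  box know: 3
  box slow: 3
  know know: 3
  know slow: 3
  slow know: 3
  … (6 more repeated)
25 duplicate windows → 41 − 25 = 16 distinct.

16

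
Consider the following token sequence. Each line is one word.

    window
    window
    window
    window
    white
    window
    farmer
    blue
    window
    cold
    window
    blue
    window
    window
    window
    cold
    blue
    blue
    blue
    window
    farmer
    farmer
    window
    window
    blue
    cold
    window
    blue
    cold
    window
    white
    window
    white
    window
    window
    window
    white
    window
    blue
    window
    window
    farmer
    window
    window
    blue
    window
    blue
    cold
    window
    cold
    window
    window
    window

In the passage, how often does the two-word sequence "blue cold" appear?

Scanning the 52 overlapping bigram windows for "blue cold":
  position 25–26: blue cold
  position 28–29: blue cold
  position 47–48: blue cold

3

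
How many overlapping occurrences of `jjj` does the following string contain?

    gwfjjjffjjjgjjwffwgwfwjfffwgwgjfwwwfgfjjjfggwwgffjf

3

Sliding a length-3 window over the 51 characters (49 positions):
  position 4–6: jjj
  position 9–11: jjj
  position 39–41: jjj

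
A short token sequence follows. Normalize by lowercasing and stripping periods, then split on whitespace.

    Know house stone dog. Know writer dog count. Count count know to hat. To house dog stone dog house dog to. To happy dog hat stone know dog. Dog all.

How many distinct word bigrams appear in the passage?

30 tokens → 29 bigram windows in total.
Repeated bigrams (each contributes count−1 duplicates):
  count count: 2
  house dog: 2
  stone dog: 2
3 duplicate windows → 29 − 3 = 26 distinct.

26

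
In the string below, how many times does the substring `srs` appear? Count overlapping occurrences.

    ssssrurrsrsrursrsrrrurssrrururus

2

Sliding a length-3 window over the 32 characters (30 positions):
  position 9–11: srs
  position 15–17: srs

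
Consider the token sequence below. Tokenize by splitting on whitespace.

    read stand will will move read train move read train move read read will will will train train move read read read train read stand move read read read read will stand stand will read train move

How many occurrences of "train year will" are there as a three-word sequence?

0

Scanning the 35 overlapping trigram windows for "train year will":
  (none found)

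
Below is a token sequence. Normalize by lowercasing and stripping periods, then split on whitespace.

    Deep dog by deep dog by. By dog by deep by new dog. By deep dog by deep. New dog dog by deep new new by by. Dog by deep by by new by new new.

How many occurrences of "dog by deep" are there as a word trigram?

Scanning the 34 overlapping trigram windows for "dog by deep":
  position 2–4: dog by deep
  position 8–10: dog by deep
  position 13–15: dog by deep
  position 16–18: dog by deep
  position 21–23: dog by deep
  position 28–30: dog by deep

6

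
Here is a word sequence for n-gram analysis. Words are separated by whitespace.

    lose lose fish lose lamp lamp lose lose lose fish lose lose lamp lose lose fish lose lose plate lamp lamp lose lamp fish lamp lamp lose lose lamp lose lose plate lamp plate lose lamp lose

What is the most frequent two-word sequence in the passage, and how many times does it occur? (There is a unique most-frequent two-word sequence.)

Bigram frequencies (highest first):
  lose lose: 8
  lamp lose: 6
  lose lamp: 5
  lose fish: 3
  fish lose: 3
  lamp lamp: 3
  … (6 more, each ≤ 2)

"lose lose", 8 times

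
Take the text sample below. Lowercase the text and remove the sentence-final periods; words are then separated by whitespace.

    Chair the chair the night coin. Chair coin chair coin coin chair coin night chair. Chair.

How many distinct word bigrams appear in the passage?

16 tokens → 15 bigram windows in total.
Repeated bigrams (each contributes count−1 duplicates):
  chair coin: 3
  coin chair: 3
  chair the: 2
5 duplicate windows → 15 − 5 = 10 distinct.

10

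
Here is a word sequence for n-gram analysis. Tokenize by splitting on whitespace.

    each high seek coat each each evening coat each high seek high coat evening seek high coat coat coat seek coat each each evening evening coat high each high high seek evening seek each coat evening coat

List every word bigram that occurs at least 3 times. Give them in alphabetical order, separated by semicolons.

Bigram counts meeting the condition (at least 3 times):
  coat each: 3
  each high: 3
  evening coat: 3
  high seek: 3

coat each; each high; evening coat; high seek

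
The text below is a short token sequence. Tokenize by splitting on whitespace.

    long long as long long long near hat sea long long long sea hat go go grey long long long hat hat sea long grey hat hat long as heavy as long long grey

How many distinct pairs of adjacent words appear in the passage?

20

34 tokens → 33 bigram windows in total.
Repeated bigrams (each contributes count−1 duplicates):
  long long: 8
  as long: 2
  hat hat: 2
  hat sea: 2
  long as: 2
  long grey: 2
  sea long: 2
13 duplicate windows → 33 − 13 = 20 distinct.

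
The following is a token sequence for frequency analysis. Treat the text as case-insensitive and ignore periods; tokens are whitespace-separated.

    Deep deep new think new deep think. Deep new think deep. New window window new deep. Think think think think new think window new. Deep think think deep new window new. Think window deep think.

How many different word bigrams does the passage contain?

35 tokens → 34 bigram windows in total.
Repeated bigrams (each contributes count−1 duplicates):
  deep new: 4
  deep think: 4
  new think: 4
  think think: 4
  new deep: 3
  think deep: 3
  window new: 3
  new window: 2
  … (2 more repeated)
21 duplicate windows → 34 − 21 = 13 distinct.

13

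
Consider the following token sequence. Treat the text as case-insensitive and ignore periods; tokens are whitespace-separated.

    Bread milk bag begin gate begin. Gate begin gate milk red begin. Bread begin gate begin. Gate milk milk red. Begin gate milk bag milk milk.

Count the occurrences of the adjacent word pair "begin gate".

Scanning the 25 overlapping bigram windows for "begin gate":
  position 4–5: begin gate
  position 6–7: begin gate
  position 8–9: begin gate
  position 14–15: begin gate
  position 16–17: begin gate
  position 21–22: begin gate

6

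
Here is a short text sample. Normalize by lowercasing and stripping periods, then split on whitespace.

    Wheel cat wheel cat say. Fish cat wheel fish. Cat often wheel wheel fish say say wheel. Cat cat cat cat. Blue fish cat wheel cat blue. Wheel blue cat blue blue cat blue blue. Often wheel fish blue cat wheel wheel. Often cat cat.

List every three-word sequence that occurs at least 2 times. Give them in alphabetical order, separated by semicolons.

Trigram counts meeting the condition (at least 2 times):
  blue cat blue: 2
  cat blue blue: 2
  cat cat cat: 2
  cat wheel cat: 2
  fish cat wheel: 2

blue cat blue; cat blue blue; cat cat cat; cat wheel cat; fish cat wheel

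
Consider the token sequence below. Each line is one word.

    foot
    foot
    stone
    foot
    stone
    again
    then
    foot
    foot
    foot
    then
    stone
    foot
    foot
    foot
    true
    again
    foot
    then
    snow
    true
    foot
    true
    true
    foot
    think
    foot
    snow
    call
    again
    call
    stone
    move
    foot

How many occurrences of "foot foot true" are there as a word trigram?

1

Scanning the 32 overlapping trigram windows for "foot foot true":
  position 14–16: foot foot true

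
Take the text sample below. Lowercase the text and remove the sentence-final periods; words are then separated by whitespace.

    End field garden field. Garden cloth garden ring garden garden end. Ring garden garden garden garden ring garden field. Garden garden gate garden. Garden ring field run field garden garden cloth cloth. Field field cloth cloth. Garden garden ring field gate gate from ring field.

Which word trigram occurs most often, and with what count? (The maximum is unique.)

Trigram frequencies (highest first):
  garden garden ring: 3
  garden field garden: 2
  garden ring garden: 2
  ring garden garden: 2
  garden garden garden: 2
  field garden garden: 2
  … (29 more, each ≤ 2)

"garden garden ring", 3 times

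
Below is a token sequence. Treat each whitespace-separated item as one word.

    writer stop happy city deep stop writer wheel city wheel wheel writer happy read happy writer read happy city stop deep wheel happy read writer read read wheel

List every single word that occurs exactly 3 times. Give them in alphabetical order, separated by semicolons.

city; stop

Unigram counts meeting the condition (exactly 3 times):
  city: 3
  stop: 3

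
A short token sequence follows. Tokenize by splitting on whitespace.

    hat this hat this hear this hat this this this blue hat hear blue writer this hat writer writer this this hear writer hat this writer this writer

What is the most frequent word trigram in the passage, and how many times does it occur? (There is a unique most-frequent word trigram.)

"this hat this", 2 times

Trigram frequencies (highest first):
  this hat this: 2
  hat this hat: 1
  hat this hear: 1
  this hear this: 1
  hear this hat: 1
  hat this this: 1
  … (19 more, each ≤ 1)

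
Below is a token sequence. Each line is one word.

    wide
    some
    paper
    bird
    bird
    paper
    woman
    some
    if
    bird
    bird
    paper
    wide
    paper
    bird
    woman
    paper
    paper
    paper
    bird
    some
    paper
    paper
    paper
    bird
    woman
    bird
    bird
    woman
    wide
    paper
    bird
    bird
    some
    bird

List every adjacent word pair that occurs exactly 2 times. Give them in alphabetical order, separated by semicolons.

Bigram counts meeting the condition (exactly 2 times):
  bird paper: 2
  bird some: 2
  some paper: 2
  wide paper: 2

bird paper; bird some; some paper; wide paper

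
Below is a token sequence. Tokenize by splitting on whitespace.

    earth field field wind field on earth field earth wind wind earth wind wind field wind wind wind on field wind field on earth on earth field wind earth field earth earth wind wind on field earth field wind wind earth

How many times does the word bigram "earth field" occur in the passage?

Scanning the 40 overlapping bigram windows for "earth field":
  position 1–2: earth field
  position 7–8: earth field
  position 26–27: earth field
  position 29–30: earth field
  position 37–38: earth field

5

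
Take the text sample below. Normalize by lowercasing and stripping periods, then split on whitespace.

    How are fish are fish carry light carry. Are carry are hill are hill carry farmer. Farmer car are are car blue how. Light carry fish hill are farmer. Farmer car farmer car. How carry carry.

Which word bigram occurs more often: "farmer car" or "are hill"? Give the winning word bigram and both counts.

"farmer car": 3 occurrences
"are hill": 2 occurrences

"farmer car" (3 vs 2)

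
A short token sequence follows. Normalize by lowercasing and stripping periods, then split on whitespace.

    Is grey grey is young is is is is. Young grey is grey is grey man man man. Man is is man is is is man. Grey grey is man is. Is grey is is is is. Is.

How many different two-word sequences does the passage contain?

38 tokens → 37 bigram windows in total.
Repeated bigrams (each contributes count−1 duplicates):
  is is: 11
  grey is: 5
  is grey: 4
  is man: 3
  man is: 3
  man man: 3
  grey grey: 2
  is young: 2
25 duplicate windows → 37 − 25 = 12 distinct.

12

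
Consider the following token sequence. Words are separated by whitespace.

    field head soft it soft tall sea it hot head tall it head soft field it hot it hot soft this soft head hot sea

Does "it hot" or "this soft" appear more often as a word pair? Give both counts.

"it hot" (3 vs 1)

"it hot": 3 occurrences
"this soft": 1 occurrence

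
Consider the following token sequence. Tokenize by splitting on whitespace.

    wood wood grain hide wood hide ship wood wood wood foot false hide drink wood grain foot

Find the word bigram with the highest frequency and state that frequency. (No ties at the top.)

"wood wood", 3 times

Bigram frequencies (highest first):
  wood wood: 3
  wood grain: 2
  grain hide: 1
  hide wood: 1
  wood hide: 1
  hide ship: 1
  … (7 more, each ≤ 1)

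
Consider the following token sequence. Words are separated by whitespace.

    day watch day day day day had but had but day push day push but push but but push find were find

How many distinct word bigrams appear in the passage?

22 tokens → 21 bigram windows in total.
Repeated bigrams (each contributes count−1 duplicates):
  day day: 3
  but push: 2
  day push: 2
  had but: 2
  push but: 2
6 duplicate windows → 21 − 6 = 15 distinct.

15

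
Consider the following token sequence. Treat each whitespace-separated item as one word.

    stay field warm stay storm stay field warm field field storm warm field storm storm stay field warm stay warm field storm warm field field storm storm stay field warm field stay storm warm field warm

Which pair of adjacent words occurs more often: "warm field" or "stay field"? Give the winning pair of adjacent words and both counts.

"warm field": 6 occurrences
"stay field": 4 occurrences

"warm field" (6 vs 4)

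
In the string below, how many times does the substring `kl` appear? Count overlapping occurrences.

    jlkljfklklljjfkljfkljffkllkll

Sliding a length-2 window over the 29 characters (28 positions):
  position 3–4: kl
  position 7–8: kl
  position 9–10: kl
  position 15–16: kl
  position 19–20: kl
  position 24–25: kl
  position 27–28: kl

7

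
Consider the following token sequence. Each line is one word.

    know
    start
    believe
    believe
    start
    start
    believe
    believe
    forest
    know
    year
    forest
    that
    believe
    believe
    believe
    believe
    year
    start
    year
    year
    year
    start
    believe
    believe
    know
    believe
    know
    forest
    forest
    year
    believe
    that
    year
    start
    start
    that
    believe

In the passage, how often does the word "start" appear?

7

Scanning the 38 tokens for "start":
  position 2: start
  position 5: start
  position 6: start
  position 19: start
  position 23: start
  position 35: start
  position 36: start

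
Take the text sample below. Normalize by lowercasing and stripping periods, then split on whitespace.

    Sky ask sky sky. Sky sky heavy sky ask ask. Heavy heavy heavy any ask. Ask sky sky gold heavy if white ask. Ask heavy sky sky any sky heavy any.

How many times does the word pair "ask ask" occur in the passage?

Scanning the 30 overlapping bigram windows for "ask ask":
  position 9–10: ask ask
  position 15–16: ask ask
  position 23–24: ask ask

3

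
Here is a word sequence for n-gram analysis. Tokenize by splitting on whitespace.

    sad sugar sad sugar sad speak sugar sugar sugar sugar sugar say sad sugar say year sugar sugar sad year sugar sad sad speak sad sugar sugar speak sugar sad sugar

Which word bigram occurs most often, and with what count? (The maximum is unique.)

"sugar sugar", 6 times

Bigram frequencies (highest first):
  sugar sugar: 6
  sad sugar: 5
  sugar sad: 5
  sad speak: 2
  speak sugar: 2
  sugar say: 2
  … (7 more, each ≤ 2)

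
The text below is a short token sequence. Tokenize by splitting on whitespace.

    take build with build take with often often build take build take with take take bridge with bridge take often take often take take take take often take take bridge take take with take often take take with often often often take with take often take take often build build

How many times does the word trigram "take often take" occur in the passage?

Scanning the 48 overlapping trigram windows for "take often take":
  position 19–21: take often take
  position 21–23: take often take
  position 26–28: take often take
  position 34–36: take often take
  position 44–46: take often take

5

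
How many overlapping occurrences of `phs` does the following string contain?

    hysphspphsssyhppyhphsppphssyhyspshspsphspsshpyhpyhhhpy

Sliding a length-3 window over the 54 characters (52 positions):
  position 4–6: phs
  position 8–10: phs
  position 19–21: phs
  position 24–26: phs
  position 38–40: phs

5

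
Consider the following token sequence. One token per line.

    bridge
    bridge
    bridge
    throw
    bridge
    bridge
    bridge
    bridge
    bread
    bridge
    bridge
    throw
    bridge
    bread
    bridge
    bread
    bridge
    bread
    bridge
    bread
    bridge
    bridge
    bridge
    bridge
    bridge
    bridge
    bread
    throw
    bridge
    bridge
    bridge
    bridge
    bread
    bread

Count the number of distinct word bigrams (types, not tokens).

7

34 tokens → 33 bigram windows in total.
Repeated bigrams (each contributes count−1 duplicates):
  bridge bridge: 14
  bridge bread: 7
  bread bridge: 5
  throw bridge: 3
  bridge throw: 2
26 duplicate windows → 33 − 26 = 7 distinct.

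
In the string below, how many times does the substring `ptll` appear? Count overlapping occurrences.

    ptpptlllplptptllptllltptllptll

5

Sliding a length-4 window over the 30 characters (27 positions):
  position 4–7: ptll
  position 13–16: ptll
  position 17–20: ptll
  position 23–26: ptll
  position 27–30: ptll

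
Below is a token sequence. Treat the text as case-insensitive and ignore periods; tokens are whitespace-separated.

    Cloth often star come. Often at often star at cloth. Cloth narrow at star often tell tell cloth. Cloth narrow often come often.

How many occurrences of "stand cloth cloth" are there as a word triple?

0

Scanning the 21 overlapping trigram windows for "stand cloth cloth":
  (none found)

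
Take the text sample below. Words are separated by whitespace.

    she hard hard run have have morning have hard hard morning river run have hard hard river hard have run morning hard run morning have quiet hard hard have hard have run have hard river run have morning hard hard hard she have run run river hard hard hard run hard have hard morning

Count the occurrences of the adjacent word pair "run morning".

Scanning the 53 overlapping bigram windows for "run morning":
  position 20–21: run morning
  position 23–24: run morning

2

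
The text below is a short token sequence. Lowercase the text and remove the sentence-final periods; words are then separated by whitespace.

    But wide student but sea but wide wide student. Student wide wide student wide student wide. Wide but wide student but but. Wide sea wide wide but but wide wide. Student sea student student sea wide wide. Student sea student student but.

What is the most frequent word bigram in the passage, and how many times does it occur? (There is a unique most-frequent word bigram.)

Bigram frequencies (highest first):
  wide student: 7
  wide wide: 6
  but wide: 5
  student but: 3
  student student: 3
  student wide: 3
  … (8 more, each ≤ 3)

"wide student", 7 times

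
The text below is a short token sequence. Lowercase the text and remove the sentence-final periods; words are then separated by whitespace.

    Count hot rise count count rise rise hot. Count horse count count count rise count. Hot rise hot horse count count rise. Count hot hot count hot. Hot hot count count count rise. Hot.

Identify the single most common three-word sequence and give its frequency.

"count count rise", 4 times

Trigram frequencies (highest first):
  count count rise: 4
  count hot rise: 2
  horse count count: 2
  count count count: 2
  count rise count: 2
  rise count hot: 2
  … (16 more, each ≤ 2)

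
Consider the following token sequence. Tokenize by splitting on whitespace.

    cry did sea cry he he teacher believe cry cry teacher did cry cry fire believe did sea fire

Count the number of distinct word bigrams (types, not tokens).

19 tokens → 18 bigram windows in total.
Repeated bigrams (each contributes count−1 duplicates):
  cry cry: 2
  did sea: 2
2 duplicate windows → 18 − 2 = 16 distinct.

16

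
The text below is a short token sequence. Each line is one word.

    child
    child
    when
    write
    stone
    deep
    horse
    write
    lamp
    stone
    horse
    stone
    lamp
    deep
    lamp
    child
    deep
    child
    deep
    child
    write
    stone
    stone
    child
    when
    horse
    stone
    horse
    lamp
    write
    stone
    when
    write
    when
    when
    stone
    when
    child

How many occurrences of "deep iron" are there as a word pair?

0

Scanning the 37 overlapping bigram windows for "deep iron":
  (none found)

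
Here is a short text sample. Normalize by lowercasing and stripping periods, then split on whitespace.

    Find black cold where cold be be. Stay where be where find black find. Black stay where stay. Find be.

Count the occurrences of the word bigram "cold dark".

0

Scanning the 19 overlapping bigram windows for "cold dark":
  (none found)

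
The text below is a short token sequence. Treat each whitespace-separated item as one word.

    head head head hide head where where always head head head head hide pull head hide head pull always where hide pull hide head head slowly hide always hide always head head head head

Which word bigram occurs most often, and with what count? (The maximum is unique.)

Bigram frequencies (highest first):
  head head: 9
  head hide: 3
  hide head: 3
  always head: 2
  hide pull: 2
  hide always: 2
  … (12 more, each ≤ 1)

"head head", 9 times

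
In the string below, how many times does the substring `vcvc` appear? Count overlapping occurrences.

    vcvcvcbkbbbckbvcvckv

3

Sliding a length-4 window over the 20 characters (17 positions):
  position 1–4: vcvc
  position 3–6: vcvc
  position 15–18: vcvc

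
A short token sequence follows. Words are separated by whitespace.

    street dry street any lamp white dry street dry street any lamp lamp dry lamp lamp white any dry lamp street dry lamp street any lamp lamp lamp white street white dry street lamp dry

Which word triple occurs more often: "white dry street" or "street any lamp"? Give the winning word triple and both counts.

"white dry street": 2 occurrences
"street any lamp": 3 occurrences

"street any lamp" (3 vs 2)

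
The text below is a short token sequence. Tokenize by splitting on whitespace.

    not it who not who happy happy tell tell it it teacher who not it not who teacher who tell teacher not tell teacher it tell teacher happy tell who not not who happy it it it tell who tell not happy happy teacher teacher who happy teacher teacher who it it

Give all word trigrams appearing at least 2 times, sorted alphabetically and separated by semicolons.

Trigram counts meeting the condition (at least 2 times):
  happy teacher teacher: 2
  not who happy: 2
  teacher teacher who: 2

happy teacher teacher; not who happy; teacher teacher who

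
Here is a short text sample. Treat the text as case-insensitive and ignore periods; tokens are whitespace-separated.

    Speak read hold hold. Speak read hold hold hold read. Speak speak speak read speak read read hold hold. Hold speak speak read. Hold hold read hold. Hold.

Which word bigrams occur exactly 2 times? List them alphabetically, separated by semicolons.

Bigram counts meeting the condition (exactly 2 times):
  hold read: 2
  hold speak: 2
  read speak: 2

hold read; hold speak; read speak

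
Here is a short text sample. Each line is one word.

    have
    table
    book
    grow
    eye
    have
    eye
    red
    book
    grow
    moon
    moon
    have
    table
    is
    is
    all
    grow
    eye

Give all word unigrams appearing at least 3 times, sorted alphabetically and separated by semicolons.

Unigram counts meeting the condition (at least 3 times):
  eye: 3
  grow: 3
  have: 3

eye; grow; have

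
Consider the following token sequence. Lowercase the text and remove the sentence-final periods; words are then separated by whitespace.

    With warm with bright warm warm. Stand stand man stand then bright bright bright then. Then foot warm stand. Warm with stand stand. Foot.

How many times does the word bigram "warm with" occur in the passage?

2

Scanning the 23 overlapping bigram windows for "warm with":
  position 2–3: warm with
  position 20–21: warm with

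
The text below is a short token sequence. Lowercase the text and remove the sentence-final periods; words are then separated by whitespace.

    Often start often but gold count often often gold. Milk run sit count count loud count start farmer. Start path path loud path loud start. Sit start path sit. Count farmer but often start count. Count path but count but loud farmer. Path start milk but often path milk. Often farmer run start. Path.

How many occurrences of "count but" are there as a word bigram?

Scanning the 53 overlapping bigram windows for "count but":
  position 39–40: count but

1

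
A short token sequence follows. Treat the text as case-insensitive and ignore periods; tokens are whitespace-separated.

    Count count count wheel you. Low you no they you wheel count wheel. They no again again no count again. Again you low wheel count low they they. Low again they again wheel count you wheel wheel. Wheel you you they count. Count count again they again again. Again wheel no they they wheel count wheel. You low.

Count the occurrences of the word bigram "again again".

4

Scanning the 57 overlapping bigram windows for "again again":
  position 16–17: again again
  position 20–21: again again
  position 47–48: again again
  position 48–49: again again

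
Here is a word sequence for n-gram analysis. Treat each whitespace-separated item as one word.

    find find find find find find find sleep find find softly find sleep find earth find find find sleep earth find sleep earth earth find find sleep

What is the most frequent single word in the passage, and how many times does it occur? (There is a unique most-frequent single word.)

Unigram frequencies (highest first):
  find: 17
  sleep: 5
  earth: 4
  softly: 1

"find", 17 times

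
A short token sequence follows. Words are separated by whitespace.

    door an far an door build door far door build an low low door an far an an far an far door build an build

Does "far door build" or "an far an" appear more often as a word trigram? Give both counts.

"far door build": 2 occurrences
"an far an": 3 occurrences

"an far an" (3 vs 2)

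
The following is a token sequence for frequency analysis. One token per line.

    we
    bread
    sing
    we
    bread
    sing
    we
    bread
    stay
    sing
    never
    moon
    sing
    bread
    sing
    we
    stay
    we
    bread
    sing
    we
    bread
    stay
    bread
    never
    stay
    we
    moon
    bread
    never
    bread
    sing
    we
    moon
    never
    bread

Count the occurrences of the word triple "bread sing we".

Scanning the 34 overlapping trigram windows for "bread sing we":
  position 2–4: bread sing we
  position 5–7: bread sing we
  position 14–16: bread sing we
  position 19–21: bread sing we
  position 31–33: bread sing we

5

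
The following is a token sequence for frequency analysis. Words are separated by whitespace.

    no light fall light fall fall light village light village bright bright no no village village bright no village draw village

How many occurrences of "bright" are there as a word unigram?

Scanning the 21 tokens for "bright":
  position 11: bright
  position 12: bright
  position 17: bright

3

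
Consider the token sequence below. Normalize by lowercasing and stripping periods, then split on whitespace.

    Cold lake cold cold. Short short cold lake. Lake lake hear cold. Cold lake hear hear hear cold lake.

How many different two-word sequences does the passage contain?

19 tokens → 18 bigram windows in total.
Repeated bigrams (each contributes count−1 duplicates):
  cold lake: 4
  cold cold: 2
  hear cold: 2
  hear hear: 2
  lake hear: 2
  lake lake: 2
8 duplicate windows → 18 − 8 = 10 distinct.

10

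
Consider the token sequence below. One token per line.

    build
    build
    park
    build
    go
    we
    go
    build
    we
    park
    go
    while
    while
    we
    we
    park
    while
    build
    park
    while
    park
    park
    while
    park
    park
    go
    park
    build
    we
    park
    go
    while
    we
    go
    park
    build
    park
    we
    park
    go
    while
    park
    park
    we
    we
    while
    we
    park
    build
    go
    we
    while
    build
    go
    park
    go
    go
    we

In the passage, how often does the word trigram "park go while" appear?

Scanning the 56 overlapping trigram windows for "park go while":
  position 10–12: park go while
  position 30–32: park go while
  position 39–41: park go while

3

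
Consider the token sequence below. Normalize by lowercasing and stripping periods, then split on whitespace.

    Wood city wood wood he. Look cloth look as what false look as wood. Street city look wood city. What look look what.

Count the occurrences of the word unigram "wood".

5

Scanning the 23 tokens for "wood":
  position 1: wood
  position 3: wood
  position 4: wood
  position 14: wood
  position 18: wood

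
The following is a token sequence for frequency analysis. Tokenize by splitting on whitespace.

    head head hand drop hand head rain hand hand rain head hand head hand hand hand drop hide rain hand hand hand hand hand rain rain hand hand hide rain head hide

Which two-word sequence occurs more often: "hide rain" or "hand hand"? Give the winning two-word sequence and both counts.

"hand hand" (8 vs 2)

"hide rain": 2 occurrences
"hand hand": 8 occurrences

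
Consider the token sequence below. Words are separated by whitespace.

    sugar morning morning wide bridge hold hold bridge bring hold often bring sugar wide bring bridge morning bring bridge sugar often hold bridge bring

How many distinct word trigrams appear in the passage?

21

24 tokens → 22 trigram windows in total.
Repeated trigrams (each contributes count−1 duplicates):
  hold bridge bring: 2
1 duplicate windows → 22 − 1 = 21 distinct.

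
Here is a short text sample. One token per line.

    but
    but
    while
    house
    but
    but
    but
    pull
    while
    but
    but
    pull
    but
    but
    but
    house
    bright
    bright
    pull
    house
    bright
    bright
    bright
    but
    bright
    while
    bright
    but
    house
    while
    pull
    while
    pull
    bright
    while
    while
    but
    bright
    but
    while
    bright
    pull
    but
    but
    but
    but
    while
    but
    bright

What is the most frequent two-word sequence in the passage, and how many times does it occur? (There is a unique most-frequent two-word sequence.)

Bigram frequencies (highest first):
  but but: 9
  but while: 3
  while but: 3
  bright bright: 3
  bright but: 3
  but bright: 3
  … (15 more, each ≤ 2)

"but but", 9 times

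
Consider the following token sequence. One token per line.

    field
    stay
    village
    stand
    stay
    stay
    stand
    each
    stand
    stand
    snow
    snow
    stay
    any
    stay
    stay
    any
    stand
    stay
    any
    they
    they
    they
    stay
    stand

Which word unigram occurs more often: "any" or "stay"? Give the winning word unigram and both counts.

"any": 3 occurrences
"stay": 8 occurrences

"stay" (8 vs 3)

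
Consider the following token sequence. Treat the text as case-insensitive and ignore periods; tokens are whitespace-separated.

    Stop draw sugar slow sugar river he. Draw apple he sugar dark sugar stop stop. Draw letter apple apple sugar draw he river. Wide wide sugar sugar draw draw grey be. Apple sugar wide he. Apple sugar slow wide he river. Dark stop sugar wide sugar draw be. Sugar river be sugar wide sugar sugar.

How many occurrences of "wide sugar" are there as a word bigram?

Scanning the 54 overlapping bigram windows for "wide sugar":
  position 25–26: wide sugar
  position 45–46: wide sugar
  position 53–54: wide sugar

3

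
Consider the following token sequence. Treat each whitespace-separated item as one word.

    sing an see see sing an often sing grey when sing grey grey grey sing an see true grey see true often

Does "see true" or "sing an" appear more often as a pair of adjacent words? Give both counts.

"sing an" (3 vs 2)

"see true": 2 occurrences
"sing an": 3 occurrences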